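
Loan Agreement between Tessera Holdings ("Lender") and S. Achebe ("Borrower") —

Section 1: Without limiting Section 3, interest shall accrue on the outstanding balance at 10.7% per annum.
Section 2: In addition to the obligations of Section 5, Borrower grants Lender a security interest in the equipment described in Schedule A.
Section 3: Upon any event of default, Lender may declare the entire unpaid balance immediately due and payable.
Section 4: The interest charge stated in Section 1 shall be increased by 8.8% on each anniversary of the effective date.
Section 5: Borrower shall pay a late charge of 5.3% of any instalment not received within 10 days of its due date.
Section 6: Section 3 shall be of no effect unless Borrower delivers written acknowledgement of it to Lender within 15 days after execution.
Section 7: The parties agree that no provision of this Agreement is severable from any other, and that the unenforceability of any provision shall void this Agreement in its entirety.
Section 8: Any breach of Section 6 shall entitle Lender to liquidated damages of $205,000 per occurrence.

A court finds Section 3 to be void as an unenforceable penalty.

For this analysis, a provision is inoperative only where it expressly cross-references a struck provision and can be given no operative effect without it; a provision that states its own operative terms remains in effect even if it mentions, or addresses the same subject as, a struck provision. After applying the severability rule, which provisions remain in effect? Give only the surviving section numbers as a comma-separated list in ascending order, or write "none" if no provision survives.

Section 3 is struck. Section 6 merely fixes the acknowledgement condition for Section 3; with Section 3 gone it has nothing to operate on and falls away. Section 8 has no operative effect of its own apart from Section 6 and is therefore inoperative. Section 7 provides that the Agreement is not severable, so the invalidity of any one provision voids the entire Agreement. No provision of the Agreement survives.

none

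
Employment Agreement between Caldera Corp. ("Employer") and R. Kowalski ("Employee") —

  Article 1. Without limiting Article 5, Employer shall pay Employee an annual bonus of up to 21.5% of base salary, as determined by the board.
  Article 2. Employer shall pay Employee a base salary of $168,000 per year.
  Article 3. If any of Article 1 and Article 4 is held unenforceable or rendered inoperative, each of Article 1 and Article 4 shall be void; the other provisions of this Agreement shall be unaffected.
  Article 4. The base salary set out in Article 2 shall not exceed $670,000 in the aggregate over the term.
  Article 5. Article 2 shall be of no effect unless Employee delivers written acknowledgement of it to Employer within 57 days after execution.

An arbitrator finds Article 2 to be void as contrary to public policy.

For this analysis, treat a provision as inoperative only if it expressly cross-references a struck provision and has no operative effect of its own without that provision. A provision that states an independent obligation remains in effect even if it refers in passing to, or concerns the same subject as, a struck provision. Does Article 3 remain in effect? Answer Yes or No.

Article 2 is struck. Article 4 has no operative effect of its own apart from Article 2 and is therefore inoperative. Article 5 merely fixes the acknowledgement condition for Article 2; with Article 2 gone it has nothing to operate on and falls away. Article 3 declares Article 1 and Article 4 mutually dependent; since one of them has fallen, all of them are of no effect. That brings down Article 1 as well. The remainder continues in force under Article 3. Only Article 3 remains in effect. Article 3 is among the surviving provisions, so the answer is yes.

Yes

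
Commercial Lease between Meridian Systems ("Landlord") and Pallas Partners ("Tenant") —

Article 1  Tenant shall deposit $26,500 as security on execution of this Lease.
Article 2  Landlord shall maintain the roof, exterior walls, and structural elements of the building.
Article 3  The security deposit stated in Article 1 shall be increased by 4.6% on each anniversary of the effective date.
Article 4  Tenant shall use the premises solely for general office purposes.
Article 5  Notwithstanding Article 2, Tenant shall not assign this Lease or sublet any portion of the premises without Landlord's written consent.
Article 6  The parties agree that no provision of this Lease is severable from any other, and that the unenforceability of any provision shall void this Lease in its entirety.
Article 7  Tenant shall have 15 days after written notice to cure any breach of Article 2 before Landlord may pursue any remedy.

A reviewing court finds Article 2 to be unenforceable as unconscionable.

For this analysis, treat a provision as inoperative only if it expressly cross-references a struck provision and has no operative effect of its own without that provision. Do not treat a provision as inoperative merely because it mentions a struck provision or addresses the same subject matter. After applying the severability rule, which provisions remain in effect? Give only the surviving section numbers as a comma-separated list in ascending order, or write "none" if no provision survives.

Article 2 is struck. Article 7 has no operative effect of its own apart from Article 2 and is therefore inoperative. Article 6 provides that the Lease is not severable, so the invalidity of any one provision voids the entire Lease. No provision of the Lease survives.

none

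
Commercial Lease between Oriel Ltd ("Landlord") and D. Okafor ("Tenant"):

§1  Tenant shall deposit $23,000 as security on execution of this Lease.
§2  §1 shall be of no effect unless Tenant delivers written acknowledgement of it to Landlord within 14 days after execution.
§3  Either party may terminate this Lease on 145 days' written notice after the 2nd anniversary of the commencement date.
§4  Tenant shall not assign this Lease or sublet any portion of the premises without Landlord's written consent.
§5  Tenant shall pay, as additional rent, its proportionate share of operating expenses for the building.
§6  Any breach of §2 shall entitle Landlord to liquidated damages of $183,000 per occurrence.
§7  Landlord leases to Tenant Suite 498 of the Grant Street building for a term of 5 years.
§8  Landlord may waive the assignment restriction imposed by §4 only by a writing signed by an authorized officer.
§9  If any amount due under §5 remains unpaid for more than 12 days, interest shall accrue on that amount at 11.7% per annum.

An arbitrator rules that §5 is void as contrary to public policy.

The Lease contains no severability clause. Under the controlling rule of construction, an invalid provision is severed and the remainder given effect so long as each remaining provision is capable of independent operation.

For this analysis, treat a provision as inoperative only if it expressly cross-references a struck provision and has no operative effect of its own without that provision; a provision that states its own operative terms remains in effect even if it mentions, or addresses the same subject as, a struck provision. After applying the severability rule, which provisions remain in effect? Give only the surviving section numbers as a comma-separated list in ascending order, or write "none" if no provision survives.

§5 is struck. §9 operates only by reference to §5, so it falls with §5. With no severability clause, the stated default rule severs what cannot stand and enforces each remaining provision that can operate on its own. That leaves §1, §2, §3, §4, §6, §7, and §8 in effect.

1, 2, 3, 4, 6, 7, 8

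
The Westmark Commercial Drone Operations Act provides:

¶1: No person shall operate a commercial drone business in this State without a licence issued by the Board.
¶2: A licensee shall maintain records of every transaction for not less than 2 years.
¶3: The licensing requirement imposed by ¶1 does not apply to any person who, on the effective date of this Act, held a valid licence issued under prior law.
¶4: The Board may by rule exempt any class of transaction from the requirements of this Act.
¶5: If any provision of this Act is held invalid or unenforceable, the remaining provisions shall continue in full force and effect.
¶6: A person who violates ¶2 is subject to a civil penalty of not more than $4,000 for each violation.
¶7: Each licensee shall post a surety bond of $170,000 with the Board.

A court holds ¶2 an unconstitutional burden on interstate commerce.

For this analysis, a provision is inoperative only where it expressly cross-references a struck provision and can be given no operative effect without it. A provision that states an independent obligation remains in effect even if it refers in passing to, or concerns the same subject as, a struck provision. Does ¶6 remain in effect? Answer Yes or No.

No

¶2 is struck. ¶6 merely fixes the civil penalty for violating ¶2; with ¶2 gone it has nothing to operate on and falls away. Under the severability clause in ¶5, the remaining provisions continue in force. The provisions still in force are ¶1, ¶3, ¶4, ¶5, and ¶7. ¶6 is among the inoperative provisions, so the answer is no.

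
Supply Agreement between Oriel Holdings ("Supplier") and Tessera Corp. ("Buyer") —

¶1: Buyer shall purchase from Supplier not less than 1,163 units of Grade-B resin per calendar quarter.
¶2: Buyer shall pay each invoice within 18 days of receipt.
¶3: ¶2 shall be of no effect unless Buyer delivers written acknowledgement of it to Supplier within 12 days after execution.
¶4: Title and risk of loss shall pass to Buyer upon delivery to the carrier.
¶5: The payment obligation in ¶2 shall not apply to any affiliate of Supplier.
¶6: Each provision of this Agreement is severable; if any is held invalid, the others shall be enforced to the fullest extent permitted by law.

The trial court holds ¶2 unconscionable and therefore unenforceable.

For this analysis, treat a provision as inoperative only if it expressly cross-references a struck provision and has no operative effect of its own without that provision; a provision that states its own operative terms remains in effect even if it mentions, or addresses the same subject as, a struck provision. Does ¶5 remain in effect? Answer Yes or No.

¶2 is struck. ¶3 merely fixes the acknowledgement condition for ¶2; with ¶2 gone it has nothing to operate on and falls away. ¶5 does nothing except set the carve-out from the payment obligation by reference to ¶2; with ¶2 gone it has no independent effect and is inoperative. Under the severability clause in ¶6, the remaining provisions continue in force. ¶1, ¶4, and ¶6 remain in effect. ¶5 is among the inoperative provisions, so the answer is no.

No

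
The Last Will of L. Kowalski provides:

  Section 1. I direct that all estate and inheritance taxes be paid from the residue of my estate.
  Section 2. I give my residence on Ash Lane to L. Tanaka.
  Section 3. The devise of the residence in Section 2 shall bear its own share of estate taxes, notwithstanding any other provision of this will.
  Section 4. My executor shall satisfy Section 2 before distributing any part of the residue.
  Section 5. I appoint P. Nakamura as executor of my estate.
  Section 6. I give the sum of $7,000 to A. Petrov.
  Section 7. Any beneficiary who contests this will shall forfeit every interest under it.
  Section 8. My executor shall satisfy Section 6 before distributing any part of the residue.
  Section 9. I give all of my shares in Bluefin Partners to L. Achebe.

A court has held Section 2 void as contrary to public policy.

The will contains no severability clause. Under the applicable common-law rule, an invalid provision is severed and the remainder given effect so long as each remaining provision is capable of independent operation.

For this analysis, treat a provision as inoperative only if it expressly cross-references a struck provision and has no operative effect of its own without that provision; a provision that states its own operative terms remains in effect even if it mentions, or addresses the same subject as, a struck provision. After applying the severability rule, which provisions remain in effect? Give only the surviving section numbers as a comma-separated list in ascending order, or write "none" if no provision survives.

Section 2 is struck. The only function of Section 3 is the tax charge on Section 2, so it cannot stand once Section 2 is removed. Section 4 has no operative effect of its own apart from Section 2 and is therefore inoperative. Under the stated default rule, only provisions that cannot operate independently fall away; the rest are enforced. The provisions still in force are Section 1, Section 5, Section 6, Section 7, Section 8, and Section 9.

1, 5, 6, 7, 8, 9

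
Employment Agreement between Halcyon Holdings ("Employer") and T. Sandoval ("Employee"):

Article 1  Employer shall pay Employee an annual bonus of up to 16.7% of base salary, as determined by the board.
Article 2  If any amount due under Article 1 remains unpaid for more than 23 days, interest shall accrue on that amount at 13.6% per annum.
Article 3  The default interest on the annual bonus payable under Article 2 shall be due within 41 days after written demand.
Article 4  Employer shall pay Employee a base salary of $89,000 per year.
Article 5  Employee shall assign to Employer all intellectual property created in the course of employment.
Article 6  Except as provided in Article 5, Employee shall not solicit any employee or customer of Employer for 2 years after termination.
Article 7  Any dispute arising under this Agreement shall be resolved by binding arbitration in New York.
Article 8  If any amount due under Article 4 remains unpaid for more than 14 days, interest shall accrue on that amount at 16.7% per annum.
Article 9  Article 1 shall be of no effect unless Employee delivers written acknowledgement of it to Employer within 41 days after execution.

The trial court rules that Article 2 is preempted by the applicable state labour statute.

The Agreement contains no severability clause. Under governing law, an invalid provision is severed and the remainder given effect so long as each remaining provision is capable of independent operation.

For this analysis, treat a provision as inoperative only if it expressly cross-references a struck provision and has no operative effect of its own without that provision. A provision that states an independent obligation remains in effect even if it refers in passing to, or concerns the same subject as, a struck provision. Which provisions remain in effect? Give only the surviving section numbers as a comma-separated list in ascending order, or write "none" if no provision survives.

1, 4, 5, 6, 7, 8, 9

Article 2 is struck. The whole of Article 3 is the payment deadline for the default interest on the annual bonus, defined by reference to Article 2, so Article 3 cannot stand once Article 2 is removed. With no severability clause, the stated default rule severs what cannot stand and enforces each remaining provision that can operate on its own. The provisions still in force are Article 1, Article 4, Article 5, Article 6, Article 7, Article 8, and Article 9.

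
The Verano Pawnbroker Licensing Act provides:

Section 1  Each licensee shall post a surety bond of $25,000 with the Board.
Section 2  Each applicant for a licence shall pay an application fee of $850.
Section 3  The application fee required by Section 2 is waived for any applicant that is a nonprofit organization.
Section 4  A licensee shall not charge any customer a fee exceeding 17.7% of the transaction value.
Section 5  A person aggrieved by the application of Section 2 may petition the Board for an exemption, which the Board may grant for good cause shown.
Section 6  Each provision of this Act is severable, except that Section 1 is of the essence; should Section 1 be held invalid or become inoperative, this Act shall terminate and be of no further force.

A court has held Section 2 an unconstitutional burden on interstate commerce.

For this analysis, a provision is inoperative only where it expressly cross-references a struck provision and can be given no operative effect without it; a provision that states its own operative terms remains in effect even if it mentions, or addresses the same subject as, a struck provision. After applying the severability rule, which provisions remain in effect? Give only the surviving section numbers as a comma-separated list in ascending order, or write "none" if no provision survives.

Section 2 is struck. Section 3 has no operative effect of its own apart from Section 2 and is therefore inoperative. Section 5 has no operative effect of its own apart from Section 2 and is therefore inoperative. Section 6 makes Section 1 an essential term, but Section 1 is unaffected, so the severability proviso in Section 6 preserves the remaining provisions. That leaves Section 1, Section 4, and Section 6 in effect.

1, 4, 6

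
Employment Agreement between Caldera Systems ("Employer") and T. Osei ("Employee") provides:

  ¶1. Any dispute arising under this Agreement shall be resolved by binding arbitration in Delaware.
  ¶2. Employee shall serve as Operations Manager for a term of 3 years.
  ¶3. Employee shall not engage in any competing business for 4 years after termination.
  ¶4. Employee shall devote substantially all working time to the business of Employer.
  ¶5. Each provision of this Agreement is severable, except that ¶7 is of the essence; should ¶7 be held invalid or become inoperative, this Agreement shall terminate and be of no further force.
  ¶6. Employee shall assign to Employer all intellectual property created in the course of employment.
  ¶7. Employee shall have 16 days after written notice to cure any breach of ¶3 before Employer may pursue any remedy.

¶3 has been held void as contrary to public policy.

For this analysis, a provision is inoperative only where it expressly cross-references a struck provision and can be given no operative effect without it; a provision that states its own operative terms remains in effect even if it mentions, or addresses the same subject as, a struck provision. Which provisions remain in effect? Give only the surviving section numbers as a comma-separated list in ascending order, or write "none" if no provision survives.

¶3 is struck. ¶7 merely fixes the cure period for breach of ¶3; with ¶3 gone it has nothing to operate on and falls away. ¶5 makes ¶7 an essential term, and ¶7 has been rendered inoperative by the cascade; under ¶5, the entire Agreement is therefore void. No provision of the Agreement survives.

none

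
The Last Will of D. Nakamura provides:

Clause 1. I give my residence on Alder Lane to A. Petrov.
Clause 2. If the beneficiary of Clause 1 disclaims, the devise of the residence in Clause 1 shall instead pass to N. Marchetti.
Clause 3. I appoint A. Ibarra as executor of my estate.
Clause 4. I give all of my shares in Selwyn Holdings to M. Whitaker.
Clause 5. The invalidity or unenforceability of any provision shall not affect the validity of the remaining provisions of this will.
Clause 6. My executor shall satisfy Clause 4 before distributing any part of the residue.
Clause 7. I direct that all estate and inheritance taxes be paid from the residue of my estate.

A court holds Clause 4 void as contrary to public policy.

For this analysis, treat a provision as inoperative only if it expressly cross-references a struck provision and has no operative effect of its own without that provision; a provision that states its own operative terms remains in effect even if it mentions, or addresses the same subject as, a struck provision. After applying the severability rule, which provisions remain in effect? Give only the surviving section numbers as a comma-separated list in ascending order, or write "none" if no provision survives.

Clause 4 is struck. Clause 6 merely fixes the priority direction for Clause 4; with Clause 4 gone it has nothing to operate on and falls away. Clause 5 is a severability clause and preserves every provision that can still be given independent effect. Clause 1, Clause 2, Clause 3, Clause 5, and Clause 7 remain in effect.

1, 2, 3, 5, 7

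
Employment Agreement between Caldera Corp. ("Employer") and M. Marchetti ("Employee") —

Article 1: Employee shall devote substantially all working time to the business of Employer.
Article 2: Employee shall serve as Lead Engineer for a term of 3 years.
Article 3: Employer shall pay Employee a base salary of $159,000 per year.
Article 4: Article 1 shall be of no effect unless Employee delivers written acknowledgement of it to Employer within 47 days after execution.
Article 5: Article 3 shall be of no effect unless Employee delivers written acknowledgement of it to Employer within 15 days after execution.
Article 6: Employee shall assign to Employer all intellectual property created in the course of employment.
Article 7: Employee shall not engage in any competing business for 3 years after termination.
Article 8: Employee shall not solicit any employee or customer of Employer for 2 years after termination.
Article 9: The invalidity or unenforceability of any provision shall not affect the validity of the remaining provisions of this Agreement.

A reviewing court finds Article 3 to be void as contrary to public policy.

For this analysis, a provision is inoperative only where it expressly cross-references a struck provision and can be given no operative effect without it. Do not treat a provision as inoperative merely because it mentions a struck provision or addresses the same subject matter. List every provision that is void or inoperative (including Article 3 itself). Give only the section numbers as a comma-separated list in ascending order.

Article 3 is struck. Article 5 has no operative effect of its own apart from Article 3 and is therefore inoperative. Under the severability clause in Article 9, the remaining provisions continue in force. The provisions still in force are Article 1, Article 2, Article 4, Article 6, Article 7, Article 8, and Article 9.

3, 5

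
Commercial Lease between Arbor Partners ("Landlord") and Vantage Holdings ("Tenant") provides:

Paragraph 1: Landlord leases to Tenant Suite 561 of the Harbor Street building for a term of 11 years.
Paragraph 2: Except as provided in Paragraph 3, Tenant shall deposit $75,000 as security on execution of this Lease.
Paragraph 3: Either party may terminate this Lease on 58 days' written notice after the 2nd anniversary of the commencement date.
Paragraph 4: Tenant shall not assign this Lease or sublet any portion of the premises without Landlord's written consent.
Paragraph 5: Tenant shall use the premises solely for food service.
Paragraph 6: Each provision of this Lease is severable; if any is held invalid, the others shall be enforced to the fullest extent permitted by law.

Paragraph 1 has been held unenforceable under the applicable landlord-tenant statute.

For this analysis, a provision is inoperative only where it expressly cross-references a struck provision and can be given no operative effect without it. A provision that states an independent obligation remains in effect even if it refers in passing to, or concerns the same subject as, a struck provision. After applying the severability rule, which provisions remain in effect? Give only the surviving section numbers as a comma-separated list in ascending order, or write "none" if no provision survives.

Paragraph 1 is struck. No other provision's operative terms depend on Paragraph 1. Under the severability clause in Paragraph 6, the remaining provisions continue in force. Paragraph 2, Paragraph 3, Paragraph 4, Paragraph 5, and Paragraph 6 remain in effect.

2, 3, 4, 5, 6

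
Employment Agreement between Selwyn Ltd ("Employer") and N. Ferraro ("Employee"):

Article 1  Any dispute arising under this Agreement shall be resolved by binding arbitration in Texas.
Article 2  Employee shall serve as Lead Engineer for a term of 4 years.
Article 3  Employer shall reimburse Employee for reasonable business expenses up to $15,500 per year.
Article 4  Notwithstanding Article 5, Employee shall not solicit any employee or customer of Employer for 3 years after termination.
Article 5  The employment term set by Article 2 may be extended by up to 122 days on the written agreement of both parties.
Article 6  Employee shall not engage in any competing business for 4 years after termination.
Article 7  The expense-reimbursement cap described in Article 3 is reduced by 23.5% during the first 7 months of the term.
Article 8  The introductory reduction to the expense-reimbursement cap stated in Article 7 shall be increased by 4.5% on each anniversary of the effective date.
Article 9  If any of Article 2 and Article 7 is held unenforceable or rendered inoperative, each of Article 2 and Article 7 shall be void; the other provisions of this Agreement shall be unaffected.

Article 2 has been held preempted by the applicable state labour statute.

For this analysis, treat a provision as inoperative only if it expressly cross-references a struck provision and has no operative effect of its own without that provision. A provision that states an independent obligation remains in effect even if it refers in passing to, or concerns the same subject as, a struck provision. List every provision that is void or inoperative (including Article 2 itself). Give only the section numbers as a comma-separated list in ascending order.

Article 2 is struck. Article 5 operates only by reference to Article 2, so it falls with Article 2. Although Article 4 refers to Article 5, its operative terms do not depend on Article 5, so it remains in effect. Article 9 declares Article 2 and Article 7 mutually dependent; since one of them has fallen, all of them are of no effect. That brings down Article 7 as well. Article 8 in turn depends solely on a provision now struck and likewise falls. The remainder continues in force under Article 9. Article 1, Article 3, Article 4, Article 6, and Article 9 remain in effect.

2, 5, 7, 8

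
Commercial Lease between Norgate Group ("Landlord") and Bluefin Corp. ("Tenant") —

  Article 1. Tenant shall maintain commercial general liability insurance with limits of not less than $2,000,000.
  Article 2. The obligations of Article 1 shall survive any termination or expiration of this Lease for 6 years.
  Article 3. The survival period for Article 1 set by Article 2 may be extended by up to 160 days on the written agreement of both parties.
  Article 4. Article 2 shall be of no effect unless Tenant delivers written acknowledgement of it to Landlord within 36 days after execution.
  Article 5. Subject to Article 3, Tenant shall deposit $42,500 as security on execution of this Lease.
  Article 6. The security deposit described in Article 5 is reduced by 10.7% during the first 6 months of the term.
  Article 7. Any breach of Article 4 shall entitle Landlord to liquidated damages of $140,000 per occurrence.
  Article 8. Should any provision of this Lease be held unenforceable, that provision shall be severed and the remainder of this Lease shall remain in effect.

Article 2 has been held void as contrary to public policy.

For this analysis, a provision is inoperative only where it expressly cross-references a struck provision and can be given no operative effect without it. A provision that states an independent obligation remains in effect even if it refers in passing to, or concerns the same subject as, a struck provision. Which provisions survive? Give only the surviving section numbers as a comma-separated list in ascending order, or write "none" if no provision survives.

1, 5, 6, 8

Article 2 is struck. The whole of Article 3 is the extension of the survival period for Article 1, defined by reference to Article 2, so Article 3 cannot stand once Article 2 is removed. Article 4 has no operative effect of its own apart from Article 2 and is therefore inoperative. The whole of Article 7 is the liquidated-damages amount, defined by reference to Article 4, so Article 7 cannot stand once Article 4 is removed. Although Article 5 refers to Article 3, its operative terms do not depend on Article 3, so it remains in effect. Under the severability clause in Article 8, the remaining provisions continue in force. Article 1, Article 5, Article 6, and Article 8 remain in effect.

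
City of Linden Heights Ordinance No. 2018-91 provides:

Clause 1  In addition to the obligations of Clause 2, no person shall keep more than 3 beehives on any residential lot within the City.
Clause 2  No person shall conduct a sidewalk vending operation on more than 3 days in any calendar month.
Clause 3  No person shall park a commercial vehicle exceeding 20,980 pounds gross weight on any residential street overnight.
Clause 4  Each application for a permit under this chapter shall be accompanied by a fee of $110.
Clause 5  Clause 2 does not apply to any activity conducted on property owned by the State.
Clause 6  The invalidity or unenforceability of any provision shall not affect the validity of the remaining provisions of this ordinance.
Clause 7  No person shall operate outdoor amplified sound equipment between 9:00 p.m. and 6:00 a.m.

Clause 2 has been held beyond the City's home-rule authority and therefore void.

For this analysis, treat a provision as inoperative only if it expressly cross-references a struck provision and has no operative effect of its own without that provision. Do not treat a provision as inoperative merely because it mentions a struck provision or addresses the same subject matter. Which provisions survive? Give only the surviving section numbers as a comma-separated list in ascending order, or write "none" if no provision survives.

1, 3, 4, 6, 7

Clause 2 is struck. Clause 5 merely fixes the public-property exemption from Clause 2; with Clause 2 gone it has nothing to operate on and falls away. Although Clause 1 refers to Clause 2, its operative terms do not depend on Clause 2, so it remains in effect. Under the severability clause in Clause 6, the remaining provisions continue in force. The provisions still in force are Clause 1, Clause 3, Clause 4, Clause 6, and Clause 7.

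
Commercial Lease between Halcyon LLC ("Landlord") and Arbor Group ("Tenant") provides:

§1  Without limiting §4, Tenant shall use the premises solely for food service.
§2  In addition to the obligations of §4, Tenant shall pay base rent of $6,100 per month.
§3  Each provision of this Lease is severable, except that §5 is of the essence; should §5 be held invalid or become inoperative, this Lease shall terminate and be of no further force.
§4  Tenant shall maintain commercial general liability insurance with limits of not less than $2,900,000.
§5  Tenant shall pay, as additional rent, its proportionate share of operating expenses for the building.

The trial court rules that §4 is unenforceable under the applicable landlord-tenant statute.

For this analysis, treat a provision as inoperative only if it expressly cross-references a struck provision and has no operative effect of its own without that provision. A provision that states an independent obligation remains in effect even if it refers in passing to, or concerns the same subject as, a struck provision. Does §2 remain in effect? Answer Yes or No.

Yes

§4 is struck. Although §1 refers to §4, its operative terms do not depend on §4, so it remains in effect. Although §2 refers to §4, its operative terms do not depend on §4, so it remains in effect. No other provision's operative terms depend on §4. §3 makes §5 an essential term, but §5 is unaffected, so the severability proviso in §3 preserves the remaining provisions. §1, §2, §3, and §5 remain in effect. §2 is among the surviving provisions, so the answer is yes.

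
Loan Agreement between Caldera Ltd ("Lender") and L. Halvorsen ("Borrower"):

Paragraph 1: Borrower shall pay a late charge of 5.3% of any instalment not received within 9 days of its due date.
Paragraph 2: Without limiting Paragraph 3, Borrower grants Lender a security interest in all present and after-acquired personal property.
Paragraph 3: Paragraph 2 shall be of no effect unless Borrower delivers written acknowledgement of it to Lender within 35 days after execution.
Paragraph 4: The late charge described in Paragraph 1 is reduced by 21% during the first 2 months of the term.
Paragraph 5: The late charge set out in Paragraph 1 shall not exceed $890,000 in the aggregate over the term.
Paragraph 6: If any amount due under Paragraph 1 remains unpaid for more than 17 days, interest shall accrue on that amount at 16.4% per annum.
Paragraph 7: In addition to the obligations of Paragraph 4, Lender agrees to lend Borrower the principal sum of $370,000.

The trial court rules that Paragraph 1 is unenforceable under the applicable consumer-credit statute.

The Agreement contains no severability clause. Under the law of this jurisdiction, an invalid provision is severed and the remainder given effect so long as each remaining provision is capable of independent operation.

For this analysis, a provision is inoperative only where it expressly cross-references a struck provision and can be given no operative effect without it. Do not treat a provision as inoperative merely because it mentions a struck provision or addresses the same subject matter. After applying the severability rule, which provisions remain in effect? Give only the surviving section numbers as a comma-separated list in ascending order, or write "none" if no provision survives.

2, 3, 7

Paragraph 1 is struck. Paragraph 4 does nothing except set the introductory reduction to the late charge by reference to Paragraph 1; with Paragraph 1 gone it has no independent effect and is inoperative. Paragraph 5 has no operative effect of its own apart from Paragraph 1 and is therefore inoperative. Paragraph 6 has no operative effect of its own apart from Paragraph 1 and is therefore inoperative. Although Paragraph 7 refers to Paragraph 4, its operative terms do not depend on Paragraph 4, so it remains in effect. Under the stated default rule, only provisions that cannot operate independently fall away; the rest are enforced. The provisions still in force are Paragraph 2, Paragraph 3, and Paragraph 7.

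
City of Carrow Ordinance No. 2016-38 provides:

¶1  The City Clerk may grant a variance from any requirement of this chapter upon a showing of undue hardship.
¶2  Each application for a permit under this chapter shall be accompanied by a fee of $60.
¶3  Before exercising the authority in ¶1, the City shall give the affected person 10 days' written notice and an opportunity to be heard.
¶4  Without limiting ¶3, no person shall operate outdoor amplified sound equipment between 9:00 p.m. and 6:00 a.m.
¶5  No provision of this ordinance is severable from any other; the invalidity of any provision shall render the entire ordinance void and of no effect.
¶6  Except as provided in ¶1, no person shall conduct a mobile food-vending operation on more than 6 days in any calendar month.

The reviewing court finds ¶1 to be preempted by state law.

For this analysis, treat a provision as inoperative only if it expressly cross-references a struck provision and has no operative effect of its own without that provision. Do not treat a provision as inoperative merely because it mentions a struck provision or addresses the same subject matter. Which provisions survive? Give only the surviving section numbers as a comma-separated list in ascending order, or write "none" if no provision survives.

none

¶1 is struck. ¶3 operates only by reference to ¶1, so it falls with ¶1. ¶5 provides that the ordinance is not severable, so the invalidity of any one provision voids the entire ordinance. No provision of the ordinance survives.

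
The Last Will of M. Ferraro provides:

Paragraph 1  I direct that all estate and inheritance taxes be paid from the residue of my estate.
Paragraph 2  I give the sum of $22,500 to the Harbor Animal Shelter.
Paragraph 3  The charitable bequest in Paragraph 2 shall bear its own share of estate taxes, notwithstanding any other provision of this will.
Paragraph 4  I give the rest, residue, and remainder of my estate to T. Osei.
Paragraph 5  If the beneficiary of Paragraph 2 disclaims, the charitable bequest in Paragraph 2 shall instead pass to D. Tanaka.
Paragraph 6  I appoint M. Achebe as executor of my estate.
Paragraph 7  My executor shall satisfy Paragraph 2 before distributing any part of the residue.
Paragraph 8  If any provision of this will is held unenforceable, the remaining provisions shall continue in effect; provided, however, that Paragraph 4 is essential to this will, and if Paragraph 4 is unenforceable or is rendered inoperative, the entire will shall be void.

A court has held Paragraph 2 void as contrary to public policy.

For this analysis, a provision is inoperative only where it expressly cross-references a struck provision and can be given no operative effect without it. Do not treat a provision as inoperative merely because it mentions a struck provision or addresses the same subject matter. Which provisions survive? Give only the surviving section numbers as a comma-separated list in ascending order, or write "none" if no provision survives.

Paragraph 2 is struck. Paragraph 3 has no operative effect of its own apart from Paragraph 2 and is therefore inoperative. Paragraph 5 operates only by reference to Paragraph 2, so it falls with Paragraph 2. Paragraph 7 operates only by reference to Paragraph 2, so it falls with Paragraph 2. Paragraph 8 makes Paragraph 4 an essential term, but Paragraph 4 is unaffected, so the severability proviso in Paragraph 8 preserves the remaining provisions. Paragraph 1, Paragraph 4, Paragraph 6, and Paragraph 8 remain in effect.

1, 4, 6, 8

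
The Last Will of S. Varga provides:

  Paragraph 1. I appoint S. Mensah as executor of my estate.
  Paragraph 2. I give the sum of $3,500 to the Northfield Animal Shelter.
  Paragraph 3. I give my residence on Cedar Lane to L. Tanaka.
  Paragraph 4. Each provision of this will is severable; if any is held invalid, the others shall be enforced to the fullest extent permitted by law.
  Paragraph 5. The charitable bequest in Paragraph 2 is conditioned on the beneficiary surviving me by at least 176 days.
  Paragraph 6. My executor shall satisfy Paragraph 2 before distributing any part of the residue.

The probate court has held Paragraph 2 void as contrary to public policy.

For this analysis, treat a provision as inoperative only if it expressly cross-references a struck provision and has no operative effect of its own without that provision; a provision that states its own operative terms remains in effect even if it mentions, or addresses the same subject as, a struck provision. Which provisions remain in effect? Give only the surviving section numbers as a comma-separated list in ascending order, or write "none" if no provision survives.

1, 3, 4

Paragraph 2 is struck. Paragraph 5 merely fixes the survivorship condition on Paragraph 2; with Paragraph 2 gone it has nothing to operate on and falls away. Paragraph 6 merely fixes the priority direction for Paragraph 2; with Paragraph 2 gone it has nothing to operate on and falls away. Paragraph 4 is a severability clause and preserves every provision that can still be given independent effect. Paragraph 1, Paragraph 3, and Paragraph 4 remain in effect.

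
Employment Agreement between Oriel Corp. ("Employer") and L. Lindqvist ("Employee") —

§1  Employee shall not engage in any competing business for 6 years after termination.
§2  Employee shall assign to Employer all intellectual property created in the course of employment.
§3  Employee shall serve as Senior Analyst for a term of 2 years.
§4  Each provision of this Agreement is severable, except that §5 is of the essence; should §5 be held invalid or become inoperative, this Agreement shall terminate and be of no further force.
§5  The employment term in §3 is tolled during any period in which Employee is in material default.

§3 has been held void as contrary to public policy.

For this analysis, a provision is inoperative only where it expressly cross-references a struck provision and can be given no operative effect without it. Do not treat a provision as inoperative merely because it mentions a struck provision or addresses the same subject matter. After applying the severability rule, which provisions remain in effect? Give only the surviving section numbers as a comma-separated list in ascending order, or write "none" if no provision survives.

none

§3 is struck. §5 has no operative effect of its own apart from §3 and is therefore inoperative. §4 makes §5 an essential term, and §5 has been rendered inoperative by the cascade; under §4, the entire Agreement is therefore void. No provision of the Agreement survives.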